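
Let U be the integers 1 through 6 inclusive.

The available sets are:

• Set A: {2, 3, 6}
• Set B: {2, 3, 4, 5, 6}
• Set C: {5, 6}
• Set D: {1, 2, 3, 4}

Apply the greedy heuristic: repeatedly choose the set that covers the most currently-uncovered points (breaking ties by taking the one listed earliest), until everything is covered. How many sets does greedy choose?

Greedy: pick B (covers 5 new) → pick D (covers 1 new). Total picks: 2.

2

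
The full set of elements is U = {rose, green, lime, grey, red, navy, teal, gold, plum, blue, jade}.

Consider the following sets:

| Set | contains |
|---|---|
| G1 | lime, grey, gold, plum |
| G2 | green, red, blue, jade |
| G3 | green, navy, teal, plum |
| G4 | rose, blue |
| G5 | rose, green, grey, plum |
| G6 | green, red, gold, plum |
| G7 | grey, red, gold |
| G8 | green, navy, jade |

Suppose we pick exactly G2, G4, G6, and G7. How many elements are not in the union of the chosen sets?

Union of G2, G4, G6, G7 = {rose, green, grey, red, gold, plum, blue, jade}.
Not covered: lime, navy, teal — 3 elements.

3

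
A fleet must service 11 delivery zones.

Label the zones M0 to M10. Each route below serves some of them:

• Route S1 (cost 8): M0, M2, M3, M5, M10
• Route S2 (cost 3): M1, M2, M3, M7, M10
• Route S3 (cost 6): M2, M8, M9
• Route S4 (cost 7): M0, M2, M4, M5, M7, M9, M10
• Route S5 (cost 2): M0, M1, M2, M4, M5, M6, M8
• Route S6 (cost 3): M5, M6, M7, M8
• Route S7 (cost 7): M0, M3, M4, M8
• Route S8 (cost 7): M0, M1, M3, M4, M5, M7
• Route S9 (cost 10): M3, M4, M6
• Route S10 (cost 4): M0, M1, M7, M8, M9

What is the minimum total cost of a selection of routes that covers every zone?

S2, S5, S10 together cover every zone (S2 ∪ S5 ∪ S10 = {M0, M1, M2, M3, M4, M5, M6, M7, M8, M9, M10}); total cost 3 + 2 + 4 = 9.
No covering selection has total cost below 9.

9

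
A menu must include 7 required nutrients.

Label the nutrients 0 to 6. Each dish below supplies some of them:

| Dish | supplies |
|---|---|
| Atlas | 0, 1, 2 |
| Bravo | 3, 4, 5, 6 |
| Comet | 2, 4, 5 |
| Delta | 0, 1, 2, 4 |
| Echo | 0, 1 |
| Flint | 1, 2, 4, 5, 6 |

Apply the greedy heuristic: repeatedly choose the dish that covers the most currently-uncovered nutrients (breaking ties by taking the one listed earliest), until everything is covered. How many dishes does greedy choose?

3

Greedy: pick Flint (covers 5 new) → pick Atlas (covers 1 new) → pick Bravo (covers 1 new). Total picks: 3.
(The true minimum cover uses only 2 dishes, so greedy is not optimal here.)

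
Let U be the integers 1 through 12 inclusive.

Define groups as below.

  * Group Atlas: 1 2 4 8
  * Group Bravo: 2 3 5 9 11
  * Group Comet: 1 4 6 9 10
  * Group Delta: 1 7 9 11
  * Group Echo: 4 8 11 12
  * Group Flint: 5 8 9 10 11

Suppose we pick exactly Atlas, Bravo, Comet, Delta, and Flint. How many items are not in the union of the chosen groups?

Union of Atlas, Bravo, Comet, Delta, Flint = {1, 2, 3, 4, 5, 6, 7, 8, 9, 10, 11}.
Not covered: 12 — 1 item.

1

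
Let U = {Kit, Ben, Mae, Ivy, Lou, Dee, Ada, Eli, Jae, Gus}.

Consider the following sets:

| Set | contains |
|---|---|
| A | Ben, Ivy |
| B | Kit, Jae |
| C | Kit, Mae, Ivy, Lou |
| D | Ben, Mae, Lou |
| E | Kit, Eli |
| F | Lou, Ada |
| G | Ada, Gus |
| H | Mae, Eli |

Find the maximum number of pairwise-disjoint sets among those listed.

A, B, G, H are pairwise disjoint (A={Ben,Ivy}; B={Kit,Jae}; G={Ada,Gus}; H={Mae,Eli}).
Every remaining set overlaps one of these, and no 5 of the listed sets are pairwise disjoint, so 4 is the maximum.

4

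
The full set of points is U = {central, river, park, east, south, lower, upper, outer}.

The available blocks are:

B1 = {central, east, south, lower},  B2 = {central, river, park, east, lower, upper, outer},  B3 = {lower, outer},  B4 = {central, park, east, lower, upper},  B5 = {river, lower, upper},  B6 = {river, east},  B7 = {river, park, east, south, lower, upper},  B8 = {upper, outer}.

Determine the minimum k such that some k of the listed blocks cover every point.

B1 and B2 together: B1 ∪ B2 = {central, river, park, east, south, lower, upper, outer} — every point is covered.
No single block has all 8 points (the largest, B2, has 7), so 2 is optimal.

2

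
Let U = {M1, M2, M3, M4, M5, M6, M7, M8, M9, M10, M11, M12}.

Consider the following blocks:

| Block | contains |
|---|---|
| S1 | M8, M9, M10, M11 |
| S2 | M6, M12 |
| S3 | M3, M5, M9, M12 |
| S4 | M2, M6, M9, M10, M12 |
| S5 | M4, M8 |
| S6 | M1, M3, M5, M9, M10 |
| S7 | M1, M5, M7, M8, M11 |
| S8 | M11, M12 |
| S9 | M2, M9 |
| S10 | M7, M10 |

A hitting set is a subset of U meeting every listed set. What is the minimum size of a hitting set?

4

Take H = {M4, M7, M9, M12}. Each listed block contains at least one of these, so H is a hitting set of size 4.
The blocks S5, S8, S9, S10 are pairwise disjoint, so any hitting set needs a separate element for each — at least 4. Hence 4 is optimal.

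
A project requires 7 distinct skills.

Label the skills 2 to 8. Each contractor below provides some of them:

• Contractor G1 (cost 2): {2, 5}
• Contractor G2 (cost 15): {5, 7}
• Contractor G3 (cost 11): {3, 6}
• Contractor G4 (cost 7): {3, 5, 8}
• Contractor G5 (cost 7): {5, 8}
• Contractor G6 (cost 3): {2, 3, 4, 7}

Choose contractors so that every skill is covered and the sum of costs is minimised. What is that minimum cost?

21

G3, G4, G6 together cover every skill (G3 ∪ G4 ∪ G6 = {2, 3, 4, 5, 6, 7, 8}); total cost 11 + 7 + 3 = 21.
The greedy pick G6, G1, G4, G3 costs 23; no covering selection beats 21.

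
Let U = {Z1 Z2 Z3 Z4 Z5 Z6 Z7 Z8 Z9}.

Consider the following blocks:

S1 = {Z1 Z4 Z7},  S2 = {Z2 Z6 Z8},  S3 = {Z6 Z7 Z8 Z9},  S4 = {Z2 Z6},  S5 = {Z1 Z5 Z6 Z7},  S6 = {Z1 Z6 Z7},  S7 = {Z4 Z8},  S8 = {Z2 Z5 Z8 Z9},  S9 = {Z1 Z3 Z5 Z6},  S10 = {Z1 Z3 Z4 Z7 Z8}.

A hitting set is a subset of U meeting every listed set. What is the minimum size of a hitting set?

3

Take H = {Z4, Z5, Z6}. Each listed block contains at least one of these, so H is a hitting set of size 3.
No choice of 2 elements meets every block, so 3 is the minimum.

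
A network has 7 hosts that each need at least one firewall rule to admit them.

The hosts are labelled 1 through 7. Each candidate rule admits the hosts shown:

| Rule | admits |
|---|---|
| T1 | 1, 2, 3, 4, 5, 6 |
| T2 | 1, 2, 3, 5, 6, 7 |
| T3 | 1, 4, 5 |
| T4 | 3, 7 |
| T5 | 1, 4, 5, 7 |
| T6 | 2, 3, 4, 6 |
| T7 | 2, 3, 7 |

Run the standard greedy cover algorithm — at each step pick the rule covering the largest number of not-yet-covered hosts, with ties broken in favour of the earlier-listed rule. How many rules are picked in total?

Greedy: pick T1 (covers 6 new) → pick T2 (covers 1 new). Total picks: 2.

2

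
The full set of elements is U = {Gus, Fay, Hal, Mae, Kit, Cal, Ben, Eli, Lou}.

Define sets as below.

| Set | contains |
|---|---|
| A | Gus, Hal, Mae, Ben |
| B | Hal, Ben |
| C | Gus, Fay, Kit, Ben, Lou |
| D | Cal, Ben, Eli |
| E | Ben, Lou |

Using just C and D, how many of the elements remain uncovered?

2

Union of C, D = {Gus, Fay, Kit, Cal, Ben, Eli, Lou}.
Not covered: Hal, Mae — 2 elements.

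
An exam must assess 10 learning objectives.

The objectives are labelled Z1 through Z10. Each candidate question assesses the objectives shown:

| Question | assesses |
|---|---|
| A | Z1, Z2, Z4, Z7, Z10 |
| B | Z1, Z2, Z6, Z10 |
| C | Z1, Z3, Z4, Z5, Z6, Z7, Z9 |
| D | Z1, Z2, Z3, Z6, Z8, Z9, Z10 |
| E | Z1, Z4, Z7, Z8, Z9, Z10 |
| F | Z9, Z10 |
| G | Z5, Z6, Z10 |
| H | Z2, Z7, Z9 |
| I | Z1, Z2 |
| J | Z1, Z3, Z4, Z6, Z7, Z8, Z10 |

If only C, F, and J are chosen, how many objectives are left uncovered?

1

Union of C, F, J = {Z1, Z3, Z4, Z5, Z6, Z7, Z8, Z9, Z10}.
Not covered: Z2 — 1 objective.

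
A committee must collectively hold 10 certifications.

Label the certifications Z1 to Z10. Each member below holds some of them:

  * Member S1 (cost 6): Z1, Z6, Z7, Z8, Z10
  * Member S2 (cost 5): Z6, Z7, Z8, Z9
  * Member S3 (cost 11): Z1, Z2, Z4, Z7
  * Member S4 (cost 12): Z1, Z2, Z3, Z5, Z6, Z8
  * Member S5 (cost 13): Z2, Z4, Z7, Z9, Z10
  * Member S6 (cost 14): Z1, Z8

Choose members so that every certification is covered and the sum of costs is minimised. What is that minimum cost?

S4, S5 together cover every certification (S4 ∪ S5 = {Z1, Z2, Z3, Z4, Z5, Z6, Z7, Z8, Z9, Z10}); total cost 12 + 13 = 25.
The greedy pick S1, S4, S2, S3 costs 34; no covering selection beats 25.

25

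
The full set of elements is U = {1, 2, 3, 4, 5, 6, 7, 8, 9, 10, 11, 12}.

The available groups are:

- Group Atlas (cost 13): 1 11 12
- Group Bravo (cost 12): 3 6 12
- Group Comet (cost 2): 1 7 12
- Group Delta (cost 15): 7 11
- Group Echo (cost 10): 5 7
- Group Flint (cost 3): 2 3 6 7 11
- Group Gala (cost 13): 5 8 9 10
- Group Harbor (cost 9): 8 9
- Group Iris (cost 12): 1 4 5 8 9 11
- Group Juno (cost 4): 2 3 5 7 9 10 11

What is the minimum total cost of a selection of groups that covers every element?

21

Comet, Flint, Iris, Juno together cover every element (Comet ∪ Flint ∪ Iris ∪ Juno = {1, 2, 3, 4, 5, 6, 7, 8, 9, 10, 11, 12}); total cost 2 + 3 + 12 + 4 = 21.
No covering selection has total cost below 21.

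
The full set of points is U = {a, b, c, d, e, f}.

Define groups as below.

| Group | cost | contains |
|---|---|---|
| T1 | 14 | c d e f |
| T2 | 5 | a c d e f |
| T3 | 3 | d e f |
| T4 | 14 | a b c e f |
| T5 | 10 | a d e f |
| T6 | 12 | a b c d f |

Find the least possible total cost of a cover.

T3, T6 together cover every point (T3 ∪ T6 = {a, b, c, d, e, f}); total cost 3 + 12 = 15.
The greedy pick T2, T6 costs 17; no covering selection beats 15.

15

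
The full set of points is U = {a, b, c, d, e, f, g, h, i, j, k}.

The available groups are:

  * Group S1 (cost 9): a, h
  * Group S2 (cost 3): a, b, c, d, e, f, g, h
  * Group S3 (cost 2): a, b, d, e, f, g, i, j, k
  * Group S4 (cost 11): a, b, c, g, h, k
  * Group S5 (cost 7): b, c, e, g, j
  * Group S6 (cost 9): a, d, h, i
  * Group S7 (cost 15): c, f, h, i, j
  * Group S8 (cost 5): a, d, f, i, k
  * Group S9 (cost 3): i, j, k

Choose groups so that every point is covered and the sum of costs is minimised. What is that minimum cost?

5

S2, S3 together cover every point (S2 ∪ S3 = {a, b, c, d, e, f, g, h, i, j, k}); total cost 3 + 2 = 5.
No covering selection has total cost below 5.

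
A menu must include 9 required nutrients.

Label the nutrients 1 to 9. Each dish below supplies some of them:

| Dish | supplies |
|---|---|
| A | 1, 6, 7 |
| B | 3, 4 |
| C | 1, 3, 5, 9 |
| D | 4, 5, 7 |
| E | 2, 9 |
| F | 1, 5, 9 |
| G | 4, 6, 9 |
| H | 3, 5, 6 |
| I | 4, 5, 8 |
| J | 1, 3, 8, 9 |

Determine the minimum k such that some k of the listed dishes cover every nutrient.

Take {D, E, H, J}. Their union is {1, 2, 3, 4, 5, 6, 7, 8, 9}, which is all 9 nutrients.
Only E contains 2, so E is forced; the remaining 7 nutrients need at least 3 more dishes (each remaining dish adds at most 3) — so at least 4 dishes are needed, and 4 is optimal.

4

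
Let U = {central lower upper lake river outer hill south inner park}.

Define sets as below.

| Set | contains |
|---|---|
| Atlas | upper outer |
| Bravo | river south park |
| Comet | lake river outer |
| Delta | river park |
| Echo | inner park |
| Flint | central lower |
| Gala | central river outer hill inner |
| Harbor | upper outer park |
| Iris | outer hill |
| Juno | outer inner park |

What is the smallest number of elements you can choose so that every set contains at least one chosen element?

3

H = {lower, outer, park} meets every set (each contains at least one member of H), and |H| = 3.
The sets Atlas, Delta, Flint are pairwise disjoint, so any hitting set needs a separate element for each — at least 3. Hence 3 is optimal.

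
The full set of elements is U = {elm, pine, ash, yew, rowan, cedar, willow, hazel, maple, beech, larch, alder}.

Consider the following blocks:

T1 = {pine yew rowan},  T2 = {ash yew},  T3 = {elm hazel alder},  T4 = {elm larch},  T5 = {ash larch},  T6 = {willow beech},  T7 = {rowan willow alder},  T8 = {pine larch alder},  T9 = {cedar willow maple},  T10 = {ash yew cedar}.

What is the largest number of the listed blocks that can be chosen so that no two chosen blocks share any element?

T1, T3, T5, T6 are pairwise disjoint (T1={pine,yew,rowan}; T3={elm,hazel,alder}; T5={ash,larch}; T6={willow,beech}).
Every remaining block overlaps one of these, and no 5 of the listed blocks are pairwise disjoint, so 4 is the maximum.

4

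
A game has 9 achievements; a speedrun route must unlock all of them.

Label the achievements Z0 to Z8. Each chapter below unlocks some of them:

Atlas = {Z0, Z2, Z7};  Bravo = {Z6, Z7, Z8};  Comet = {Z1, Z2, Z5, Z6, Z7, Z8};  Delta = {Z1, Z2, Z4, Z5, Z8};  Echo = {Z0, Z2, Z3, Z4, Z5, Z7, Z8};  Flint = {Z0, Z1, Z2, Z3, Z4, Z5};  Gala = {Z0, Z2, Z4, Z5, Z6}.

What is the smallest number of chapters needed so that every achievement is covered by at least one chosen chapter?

Bravo and Flint together: Bravo ∪ Flint = {Z0, Z1, Z2, Z3, Z4, Z5, Z6, Z7, Z8} — every achievement is covered.
No single chapter has all 9 achievements (the largest, Echo, has 7), so 2 is optimal.

2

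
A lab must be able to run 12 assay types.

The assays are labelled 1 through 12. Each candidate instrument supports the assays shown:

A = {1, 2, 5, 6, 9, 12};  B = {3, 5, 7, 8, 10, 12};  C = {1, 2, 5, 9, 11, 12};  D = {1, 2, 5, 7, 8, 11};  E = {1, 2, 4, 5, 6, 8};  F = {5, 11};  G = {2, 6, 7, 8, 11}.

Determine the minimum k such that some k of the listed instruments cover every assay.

3

B and C and E together: B ∪ C ∪ E = {1, 2, 3, 4, 5, 6, 7, 8, 9, 10, 11, 12} — every assay is covered.
Only B contains 3, so B is forced; the remaining 6 assays need at least 2 more instruments (each remaining instrument adds at most 4) — so at least 3 instruments are needed, and 3 is optimal.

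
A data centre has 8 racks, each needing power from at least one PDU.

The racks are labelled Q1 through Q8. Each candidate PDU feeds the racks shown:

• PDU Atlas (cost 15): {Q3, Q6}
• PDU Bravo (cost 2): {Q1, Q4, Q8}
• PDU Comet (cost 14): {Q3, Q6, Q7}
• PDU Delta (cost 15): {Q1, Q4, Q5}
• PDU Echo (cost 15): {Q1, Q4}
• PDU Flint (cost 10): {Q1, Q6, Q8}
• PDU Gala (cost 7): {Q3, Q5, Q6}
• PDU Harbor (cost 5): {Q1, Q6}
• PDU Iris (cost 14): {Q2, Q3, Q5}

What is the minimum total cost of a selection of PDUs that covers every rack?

30

Bravo, Comet, Iris together cover every rack (Bravo ∪ Comet ∪ Iris = {Q1, Q2, Q3, Q4, Q5, Q6, Q7, Q8}); total cost 2 + 14 + 14 = 30.
The greedy pick Bravo, Gala, Comet, Iris costs 37; no covering selection beats 30.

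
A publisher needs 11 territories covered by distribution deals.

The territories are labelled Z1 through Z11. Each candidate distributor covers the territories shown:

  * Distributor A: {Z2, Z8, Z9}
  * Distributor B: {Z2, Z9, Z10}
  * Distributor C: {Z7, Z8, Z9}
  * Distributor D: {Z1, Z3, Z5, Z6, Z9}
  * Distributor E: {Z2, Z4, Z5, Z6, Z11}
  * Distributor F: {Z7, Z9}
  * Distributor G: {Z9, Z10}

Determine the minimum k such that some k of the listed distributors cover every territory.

4

C and D and E and G together: C ∪ D ∪ E ∪ G = {Z1, Z2, Z3, Z4, Z5, Z6, Z7, Z8, Z9, Z10, Z11} — every territory is covered.
No 3 of the 7 distributors cover everything (all 35 combinations miss at least one territory), so 4 is optimal.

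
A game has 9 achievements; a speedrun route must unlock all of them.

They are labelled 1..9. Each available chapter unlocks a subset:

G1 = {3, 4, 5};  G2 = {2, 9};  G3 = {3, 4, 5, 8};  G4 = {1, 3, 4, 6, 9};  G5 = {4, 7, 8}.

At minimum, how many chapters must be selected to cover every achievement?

4

G1 and G2 and G4 and G5 together: G1 ∪ G2 ∪ G4 ∪ G5 = {1, 2, 3, 4, 5, 6, 7, 8, 9} — every achievement is covered.
No 3 of the 5 chapters cover everything (all 10 combinations miss at least one achievement), so 4 is optimal.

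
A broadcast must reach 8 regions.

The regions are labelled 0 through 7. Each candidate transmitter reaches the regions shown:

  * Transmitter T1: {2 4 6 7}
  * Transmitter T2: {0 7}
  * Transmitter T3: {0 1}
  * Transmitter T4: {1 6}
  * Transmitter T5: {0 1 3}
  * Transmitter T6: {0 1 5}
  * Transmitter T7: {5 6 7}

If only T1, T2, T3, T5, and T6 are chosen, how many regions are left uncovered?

Union of T1, T2, T3, T5, T6 = {0, 1, 2, 3, 4, 5, 6, 7} — that's every region, so 0 are uncovered.

0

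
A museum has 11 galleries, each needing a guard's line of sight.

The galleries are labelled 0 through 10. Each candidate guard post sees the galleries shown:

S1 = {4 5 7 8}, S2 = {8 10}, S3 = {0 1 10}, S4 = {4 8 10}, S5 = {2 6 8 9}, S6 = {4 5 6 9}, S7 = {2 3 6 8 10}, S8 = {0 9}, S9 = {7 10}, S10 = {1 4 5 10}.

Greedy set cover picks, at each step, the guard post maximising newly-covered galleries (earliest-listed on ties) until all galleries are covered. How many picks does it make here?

4

Greedy: pick S7 (covers 5 new) → pick S1 (covers 3 new) → pick S3 (covers 2 new) → pick S5 (covers 1 new). Total picks: 4.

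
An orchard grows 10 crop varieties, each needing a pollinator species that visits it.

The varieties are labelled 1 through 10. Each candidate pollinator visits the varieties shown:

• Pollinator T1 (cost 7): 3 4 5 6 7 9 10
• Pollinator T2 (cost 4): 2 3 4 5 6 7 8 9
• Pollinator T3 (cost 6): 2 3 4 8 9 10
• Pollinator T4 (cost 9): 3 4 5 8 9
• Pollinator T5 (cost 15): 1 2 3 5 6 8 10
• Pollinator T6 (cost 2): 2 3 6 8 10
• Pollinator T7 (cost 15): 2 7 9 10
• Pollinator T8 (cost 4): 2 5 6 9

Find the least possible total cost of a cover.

19

T2, T5 together cover every variety (T2 ∪ T5 = {1, 2, 3, 4, 5, 6, 7, 8, 9, 10}); total cost 4 + 15 = 19.
The greedy pick T6, T2, T5 costs 21; no covering selection beats 19.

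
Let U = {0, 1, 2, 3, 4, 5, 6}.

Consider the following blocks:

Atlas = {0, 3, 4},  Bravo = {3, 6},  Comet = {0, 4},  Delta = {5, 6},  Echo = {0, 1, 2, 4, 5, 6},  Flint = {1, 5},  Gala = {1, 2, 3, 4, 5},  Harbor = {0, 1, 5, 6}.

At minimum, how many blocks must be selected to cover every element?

2

Take {Atlas, Echo}. Their union is {0, 1, 2, 3, 4, 5, 6}, which is all 7 elements.
No single block has all 7 elements (the largest, Echo, has 6), so 2 is optimal.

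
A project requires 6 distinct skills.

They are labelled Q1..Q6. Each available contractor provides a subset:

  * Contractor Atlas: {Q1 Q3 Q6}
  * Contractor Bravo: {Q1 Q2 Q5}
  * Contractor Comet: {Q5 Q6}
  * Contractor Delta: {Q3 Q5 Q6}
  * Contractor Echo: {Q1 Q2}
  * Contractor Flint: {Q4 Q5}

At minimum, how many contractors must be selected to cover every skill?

Bravo and Delta and Flint together: Bravo ∪ Delta ∪ Flint = {Q1, Q2, Q3, Q4, Q5, Q6} — every skill is covered.
Only Flint contains Q4, so Flint is forced; the remaining 4 skills need at least 2 more contractors (each remaining contractor adds at most 3) — so at least 3 contractors are needed, and 3 is optimal.

3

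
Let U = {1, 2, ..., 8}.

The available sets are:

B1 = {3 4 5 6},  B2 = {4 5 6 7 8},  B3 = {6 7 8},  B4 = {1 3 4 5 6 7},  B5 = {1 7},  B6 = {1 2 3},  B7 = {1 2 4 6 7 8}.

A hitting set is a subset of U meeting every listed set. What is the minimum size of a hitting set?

2

H = {1, 6} meets every set (each contains at least one member of H), and |H| = 2.
The sets B2, B6 are pairwise disjoint, so any hitting set needs a separate element for each — at least 2. Hence 2 is optimal.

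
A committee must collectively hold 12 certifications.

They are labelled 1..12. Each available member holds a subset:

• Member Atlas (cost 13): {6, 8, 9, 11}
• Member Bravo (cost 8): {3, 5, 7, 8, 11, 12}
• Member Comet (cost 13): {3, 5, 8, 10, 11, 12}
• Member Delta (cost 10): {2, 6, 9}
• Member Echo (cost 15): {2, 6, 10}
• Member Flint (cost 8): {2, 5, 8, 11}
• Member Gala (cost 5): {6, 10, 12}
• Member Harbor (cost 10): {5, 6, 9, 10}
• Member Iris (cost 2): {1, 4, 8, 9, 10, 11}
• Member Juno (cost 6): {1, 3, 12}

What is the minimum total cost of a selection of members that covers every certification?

Bravo, Delta, Iris together cover every certification (Bravo ∪ Delta ∪ Iris = {1, 2, 3, 4, 5, 6, 7, 8, 9, 10, 11, 12}); total cost 8 + 10 + 2 = 20.
No covering selection has total cost below 20.

20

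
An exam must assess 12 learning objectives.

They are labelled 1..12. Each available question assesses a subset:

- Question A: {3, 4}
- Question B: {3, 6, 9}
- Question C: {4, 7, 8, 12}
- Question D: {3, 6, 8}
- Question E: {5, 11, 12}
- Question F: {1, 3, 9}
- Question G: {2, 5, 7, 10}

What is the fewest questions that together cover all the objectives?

5

C and D and E and F and G together: C ∪ D ∪ E ∪ F ∪ G = {1, 2, 3, 4, 5, 6, 7, 8, 9, 10, 11, 12} — every objective is covered.
No 4 of the 7 questions cover everything (all 35 combinations miss at least one objective), so 5 is optimal.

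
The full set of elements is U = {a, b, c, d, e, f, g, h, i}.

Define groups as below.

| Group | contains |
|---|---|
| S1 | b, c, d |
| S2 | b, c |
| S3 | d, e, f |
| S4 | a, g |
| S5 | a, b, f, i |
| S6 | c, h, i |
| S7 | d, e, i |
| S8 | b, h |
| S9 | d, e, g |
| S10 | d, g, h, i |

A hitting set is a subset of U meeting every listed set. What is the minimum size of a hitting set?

The 4 elements {b, f, g, i} hit every group.
No choice of 3 elements meets every group, so 4 is the minimum.

4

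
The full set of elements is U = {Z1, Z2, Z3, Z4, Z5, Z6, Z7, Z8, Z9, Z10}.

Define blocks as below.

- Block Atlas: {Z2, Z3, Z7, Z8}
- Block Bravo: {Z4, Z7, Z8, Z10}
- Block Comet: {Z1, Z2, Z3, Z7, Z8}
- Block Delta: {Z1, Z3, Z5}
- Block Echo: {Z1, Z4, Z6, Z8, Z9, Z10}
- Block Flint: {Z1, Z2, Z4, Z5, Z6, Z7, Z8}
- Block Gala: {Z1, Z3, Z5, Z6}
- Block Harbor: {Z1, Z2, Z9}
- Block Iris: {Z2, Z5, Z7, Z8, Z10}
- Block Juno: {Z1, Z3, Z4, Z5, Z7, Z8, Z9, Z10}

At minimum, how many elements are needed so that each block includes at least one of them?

2

Take H = {Z1, Z7}. Each listed block contains at least one of these, so H is a hitting set of size 2.
The blocks Bravo, Delta are pairwise disjoint, so any hitting set needs a separate element for each — at least 2. Hence 2 is optimal.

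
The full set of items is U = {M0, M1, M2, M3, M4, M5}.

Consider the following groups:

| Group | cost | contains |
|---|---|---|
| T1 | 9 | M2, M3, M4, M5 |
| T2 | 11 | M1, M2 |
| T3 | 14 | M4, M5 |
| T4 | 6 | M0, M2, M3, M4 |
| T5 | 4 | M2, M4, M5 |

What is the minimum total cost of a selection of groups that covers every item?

T2, T4, T5 together cover every item (T2 ∪ T4 ∪ T5 = {M0, M1, M2, M3, M4, M5}); total cost 11 + 6 + 4 = 21.
No covering selection has total cost below 21.

21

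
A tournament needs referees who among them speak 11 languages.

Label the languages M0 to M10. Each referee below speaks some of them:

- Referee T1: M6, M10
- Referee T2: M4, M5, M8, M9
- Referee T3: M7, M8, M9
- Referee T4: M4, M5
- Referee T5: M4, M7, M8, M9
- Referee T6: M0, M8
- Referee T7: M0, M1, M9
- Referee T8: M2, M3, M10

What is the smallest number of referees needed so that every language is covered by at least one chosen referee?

T1 and T3 and T4 and T7 and T8 together: T1 ∪ T3 ∪ T4 ∪ T7 ∪ T8 = {M0, M1, M2, M3, M4, M5, M6, M7, M8, M9, M10} — every language is covered.
No 4 of the 8 referees cover everything (all 70 combinations miss at least one language), so 5 is optimal.

5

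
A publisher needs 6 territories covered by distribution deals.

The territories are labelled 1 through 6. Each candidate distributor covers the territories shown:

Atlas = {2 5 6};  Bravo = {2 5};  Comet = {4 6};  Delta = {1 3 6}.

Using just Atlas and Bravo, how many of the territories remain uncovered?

Union of Atlas, Bravo = {2, 5, 6}.
Not covered: 1, 3, 4 — 3 territories.

3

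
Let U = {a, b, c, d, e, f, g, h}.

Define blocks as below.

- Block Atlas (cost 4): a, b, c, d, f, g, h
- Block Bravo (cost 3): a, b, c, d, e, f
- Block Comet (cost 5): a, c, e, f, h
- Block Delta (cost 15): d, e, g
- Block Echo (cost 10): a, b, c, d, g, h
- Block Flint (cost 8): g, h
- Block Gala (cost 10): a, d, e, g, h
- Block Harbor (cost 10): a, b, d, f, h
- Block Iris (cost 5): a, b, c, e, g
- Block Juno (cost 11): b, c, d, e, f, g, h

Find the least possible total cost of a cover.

Atlas, Bravo together cover every element (Atlas ∪ Bravo = {a, b, c, d, e, f, g, h}); total cost 4 + 3 = 7.
No covering selection has total cost below 7.

7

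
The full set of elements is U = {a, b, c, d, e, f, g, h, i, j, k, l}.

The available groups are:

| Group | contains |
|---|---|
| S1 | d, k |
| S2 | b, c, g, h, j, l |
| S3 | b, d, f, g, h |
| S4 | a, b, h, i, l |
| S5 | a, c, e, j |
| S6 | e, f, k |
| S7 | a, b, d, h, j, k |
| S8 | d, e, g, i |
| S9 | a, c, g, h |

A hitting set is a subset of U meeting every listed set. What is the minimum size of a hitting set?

3

Take T = {a, g, k}. Each listed group contains at least one of these, so T is a hitting set of size 3.
No choice of 2 elements meets every group, so 3 is the minimum.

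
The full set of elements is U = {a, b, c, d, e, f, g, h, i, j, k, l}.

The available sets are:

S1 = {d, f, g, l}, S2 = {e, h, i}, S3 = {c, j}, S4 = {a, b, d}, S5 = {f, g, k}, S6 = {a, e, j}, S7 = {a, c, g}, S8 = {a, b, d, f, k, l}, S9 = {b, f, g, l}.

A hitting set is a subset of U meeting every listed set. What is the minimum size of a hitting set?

The 4 elements {d, e, g, j} hit every set.
The sets S2, S3, S4, S5 are pairwise disjoint, so any hitting set needs a separate element for each — at least 4. Hence 4 is optimal.

4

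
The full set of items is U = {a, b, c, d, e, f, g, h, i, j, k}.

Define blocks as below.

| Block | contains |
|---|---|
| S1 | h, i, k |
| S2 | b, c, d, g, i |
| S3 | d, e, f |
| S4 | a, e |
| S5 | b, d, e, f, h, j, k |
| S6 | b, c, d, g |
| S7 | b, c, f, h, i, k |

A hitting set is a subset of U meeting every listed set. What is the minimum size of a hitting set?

3

T = {c, e, i} meets every block (each contains at least one member of T), and |T| = 3.
The blocks S1, S4, S6 are pairwise disjoint, so any hitting set needs a separate item for each — at least 3. Hence 3 is optimal.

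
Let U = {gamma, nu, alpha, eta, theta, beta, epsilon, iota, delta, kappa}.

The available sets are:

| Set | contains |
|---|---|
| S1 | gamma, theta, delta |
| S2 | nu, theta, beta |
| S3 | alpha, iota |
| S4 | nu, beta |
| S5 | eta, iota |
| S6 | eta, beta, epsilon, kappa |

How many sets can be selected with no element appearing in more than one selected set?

3

S1, S3, S6 are pairwise disjoint (S1={gamma,theta,delta}; S3={alpha,iota}; S6={eta,beta,epsilon,kappa}).
Every remaining set overlaps one of these, and no 4 of the listed sets are pairwise disjoint, so 3 is the maximum.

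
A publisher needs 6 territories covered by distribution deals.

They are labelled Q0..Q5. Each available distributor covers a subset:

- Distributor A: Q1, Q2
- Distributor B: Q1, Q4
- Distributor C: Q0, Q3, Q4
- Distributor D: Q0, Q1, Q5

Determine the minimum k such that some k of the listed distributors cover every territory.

Take {A, C, D}. Their union is {Q0, Q1, Q2, Q3, Q4, Q5}, which is all 6 territories.
Only A contains Q2, so A is forced; the remaining 4 territories need at least 2 more distributors (each remaining distributor adds at most 3) — so at least 3 distributors are needed, and 3 is optimal.

3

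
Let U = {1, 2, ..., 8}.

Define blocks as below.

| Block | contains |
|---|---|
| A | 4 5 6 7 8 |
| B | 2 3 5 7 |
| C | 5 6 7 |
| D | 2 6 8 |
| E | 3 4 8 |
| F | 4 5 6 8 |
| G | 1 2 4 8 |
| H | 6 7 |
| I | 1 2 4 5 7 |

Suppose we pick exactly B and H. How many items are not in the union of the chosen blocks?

Union of B, H = {2, 3, 5, 6, 7}.
Not covered: 1, 4, 8 — 3 items.

3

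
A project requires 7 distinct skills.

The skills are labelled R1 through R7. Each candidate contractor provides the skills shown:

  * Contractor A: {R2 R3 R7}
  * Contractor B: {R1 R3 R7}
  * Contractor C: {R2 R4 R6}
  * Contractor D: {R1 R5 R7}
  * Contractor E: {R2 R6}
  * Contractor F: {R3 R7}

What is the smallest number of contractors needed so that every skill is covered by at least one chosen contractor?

3

C and D and F together: C ∪ D ∪ F = {R1, R2, R3, R4, R5, R6, R7} — every skill is covered.
Each contractor has at most 3 skills, and 2·3 = 6 < 7 — so at least 3 contractors are needed, and 3 is optimal.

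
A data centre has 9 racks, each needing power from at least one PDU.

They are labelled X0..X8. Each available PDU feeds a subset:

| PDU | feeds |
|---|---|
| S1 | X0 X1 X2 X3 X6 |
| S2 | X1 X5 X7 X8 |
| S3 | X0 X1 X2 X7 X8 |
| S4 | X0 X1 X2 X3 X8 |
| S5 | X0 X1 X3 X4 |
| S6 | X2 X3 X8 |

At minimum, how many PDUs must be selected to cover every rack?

3

S1 and S2 and S5 together: S1 ∪ S2 ∪ S5 = {X0, X1, X2, X3, X4, X5, X6, X7, X8} — every rack is covered.
Only S5 contains X4, so S5 is forced; the remaining 5 racks need at least 2 more PDUs (each remaining PDU adds at most 3) — so at least 3 PDUs are needed, and 3 is optimal.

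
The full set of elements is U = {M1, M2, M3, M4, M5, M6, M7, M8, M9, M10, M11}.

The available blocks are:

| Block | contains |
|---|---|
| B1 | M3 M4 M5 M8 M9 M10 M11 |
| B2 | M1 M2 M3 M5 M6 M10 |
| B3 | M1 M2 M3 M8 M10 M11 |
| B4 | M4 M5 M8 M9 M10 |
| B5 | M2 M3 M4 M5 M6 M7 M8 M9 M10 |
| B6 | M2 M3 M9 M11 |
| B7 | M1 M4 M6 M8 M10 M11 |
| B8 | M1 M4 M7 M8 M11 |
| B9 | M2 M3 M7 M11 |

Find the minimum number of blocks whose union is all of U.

2

Take {B5, B8}. Their union is {M1, M2, M3, M4, M5, M6, M7, M8, M9, M10, M11}, which is all 11 elements.
No single block has all 11 elements (the largest, B5, has 9), so 2 is optimal.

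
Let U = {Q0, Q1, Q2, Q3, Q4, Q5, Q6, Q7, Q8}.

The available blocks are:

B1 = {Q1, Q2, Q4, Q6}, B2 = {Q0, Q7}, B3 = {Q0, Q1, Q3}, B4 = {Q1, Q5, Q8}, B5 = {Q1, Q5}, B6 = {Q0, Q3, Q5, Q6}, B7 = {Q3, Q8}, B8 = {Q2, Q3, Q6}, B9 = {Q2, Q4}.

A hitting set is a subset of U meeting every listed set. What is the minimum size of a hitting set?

The 4 elements {Q1, Q2, Q3, Q7} hit every block.
The blocks B2, B5, B7, B9 are pairwise disjoint, so any hitting set needs a separate element for each — at least 4. Hence 4 is optimal.

4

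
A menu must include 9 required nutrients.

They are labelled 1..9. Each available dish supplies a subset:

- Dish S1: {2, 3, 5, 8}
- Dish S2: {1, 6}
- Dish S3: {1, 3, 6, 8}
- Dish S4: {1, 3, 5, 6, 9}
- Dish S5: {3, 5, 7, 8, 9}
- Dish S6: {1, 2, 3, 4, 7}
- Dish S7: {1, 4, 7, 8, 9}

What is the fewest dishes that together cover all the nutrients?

3

Take {S4, S6, S7}. Their union is {1, 2, 3, 4, 5, 6, 7, 8, 9}, which is all 9 nutrients.
No 2 of the 7 dishes cover everything (all 21 combinations miss at least one nutrient), so 3 is optimal.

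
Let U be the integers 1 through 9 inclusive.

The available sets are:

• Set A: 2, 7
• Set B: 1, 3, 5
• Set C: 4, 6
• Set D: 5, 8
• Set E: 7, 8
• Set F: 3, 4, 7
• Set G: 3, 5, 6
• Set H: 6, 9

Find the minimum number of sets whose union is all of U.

A, B, D, F, and H cover everything between them: the union {1, 2, 3, 4, 5, 6, 7, 8, 9} is all of U.
No 4 of the 8 sets cover everything (all 70 combinations miss at least one item), so 5 is optimal.

5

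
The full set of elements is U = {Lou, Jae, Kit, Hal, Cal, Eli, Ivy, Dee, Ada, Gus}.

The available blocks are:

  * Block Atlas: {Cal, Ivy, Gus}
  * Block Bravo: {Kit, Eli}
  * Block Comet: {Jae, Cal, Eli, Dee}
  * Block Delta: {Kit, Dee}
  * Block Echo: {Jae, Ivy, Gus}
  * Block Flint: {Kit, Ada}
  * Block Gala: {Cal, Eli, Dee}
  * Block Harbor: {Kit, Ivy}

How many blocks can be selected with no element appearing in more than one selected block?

3

Echo, Flint, Gala are pairwise disjoint (Echo={Jae,Ivy,Gus}; Flint={Kit,Ada}; Gala={Cal,Eli,Dee}).
Every remaining block overlaps one of these, and no 4 of the listed blocks are pairwise disjoint, so 3 is the maximum.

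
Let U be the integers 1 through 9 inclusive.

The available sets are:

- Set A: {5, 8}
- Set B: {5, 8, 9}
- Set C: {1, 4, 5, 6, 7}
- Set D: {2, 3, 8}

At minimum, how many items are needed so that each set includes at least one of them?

The 2 items {2, 5} hit every set.
The sets C, D are pairwise disjoint, so any hitting set needs a separate item for each — at least 2. Hence 2 is optimal.

2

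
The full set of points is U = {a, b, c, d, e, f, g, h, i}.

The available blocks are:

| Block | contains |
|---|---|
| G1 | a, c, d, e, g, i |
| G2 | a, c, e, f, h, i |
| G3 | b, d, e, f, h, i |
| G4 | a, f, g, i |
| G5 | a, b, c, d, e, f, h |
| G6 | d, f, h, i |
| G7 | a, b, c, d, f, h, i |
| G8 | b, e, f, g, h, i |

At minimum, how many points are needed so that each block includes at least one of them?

Take T = {g, h}. Each listed block contains at least one of these, so T is a hitting set of size 2.
No single point lies in every block, so at least 2 are needed and 2 is optimal.

2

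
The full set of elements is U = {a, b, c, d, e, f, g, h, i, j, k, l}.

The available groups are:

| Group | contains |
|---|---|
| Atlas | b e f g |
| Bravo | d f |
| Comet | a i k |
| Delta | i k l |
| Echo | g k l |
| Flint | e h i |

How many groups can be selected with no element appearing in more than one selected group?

Bravo, Echo, Flint are pairwise disjoint (Bravo={d,f}; Echo={g,k,l}; Flint={e,h,i}).
Every remaining group overlaps one of these, and no 4 of the listed groups are pairwise disjoint, so 3 is the maximum.

3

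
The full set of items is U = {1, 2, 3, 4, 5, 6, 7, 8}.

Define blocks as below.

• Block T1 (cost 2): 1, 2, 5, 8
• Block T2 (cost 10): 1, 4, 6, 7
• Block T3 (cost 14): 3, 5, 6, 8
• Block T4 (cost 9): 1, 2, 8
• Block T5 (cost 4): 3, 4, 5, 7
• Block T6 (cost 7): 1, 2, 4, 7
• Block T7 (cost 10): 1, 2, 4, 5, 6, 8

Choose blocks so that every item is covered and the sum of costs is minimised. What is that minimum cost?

T5, T7 together cover every item (T5 ∪ T7 = {1, 2, 3, 4, 5, 6, 7, 8}); total cost 4 + 10 = 14.
The greedy pick T1, T5, T2 costs 16; no covering selection beats 14.

14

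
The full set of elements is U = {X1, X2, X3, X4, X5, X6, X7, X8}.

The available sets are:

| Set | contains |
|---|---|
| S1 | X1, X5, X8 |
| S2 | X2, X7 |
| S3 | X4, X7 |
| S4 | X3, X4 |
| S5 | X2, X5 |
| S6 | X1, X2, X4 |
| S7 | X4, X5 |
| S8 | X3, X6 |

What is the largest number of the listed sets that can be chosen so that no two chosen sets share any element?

S1, S3, S8 are pairwise disjoint (S1={X1,X5,X8}; S3={X4,X7}; S8={X3,X6}).
Every remaining set overlaps one of these, and no 4 of the listed sets are pairwise disjoint, so 3 is the maximum.

3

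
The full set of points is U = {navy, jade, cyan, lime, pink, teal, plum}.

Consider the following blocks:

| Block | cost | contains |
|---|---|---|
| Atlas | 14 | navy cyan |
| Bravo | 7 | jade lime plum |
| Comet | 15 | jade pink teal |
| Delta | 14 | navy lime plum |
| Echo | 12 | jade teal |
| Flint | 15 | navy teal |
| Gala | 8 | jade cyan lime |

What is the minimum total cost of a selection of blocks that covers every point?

36

Atlas, Bravo, Comet together cover every point (Atlas ∪ Bravo ∪ Comet = {navy, jade, cyan, lime, pink, teal, plum}); total cost 14 + 7 + 15 = 36.
No covering selection has total cost below 36.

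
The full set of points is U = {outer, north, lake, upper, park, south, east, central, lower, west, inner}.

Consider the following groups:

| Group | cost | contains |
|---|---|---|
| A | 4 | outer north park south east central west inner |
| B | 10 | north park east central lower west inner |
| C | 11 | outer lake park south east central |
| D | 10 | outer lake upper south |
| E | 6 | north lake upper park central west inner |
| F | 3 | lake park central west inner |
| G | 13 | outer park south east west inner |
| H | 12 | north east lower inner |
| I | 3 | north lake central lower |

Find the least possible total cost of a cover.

13

A, E, I together cover every point (A ∪ E ∪ I = {outer, north, lake, upper, park, south, east, central, lower, west, inner}); total cost 4 + 6 + 3 = 13.
No covering selection has total cost below 13.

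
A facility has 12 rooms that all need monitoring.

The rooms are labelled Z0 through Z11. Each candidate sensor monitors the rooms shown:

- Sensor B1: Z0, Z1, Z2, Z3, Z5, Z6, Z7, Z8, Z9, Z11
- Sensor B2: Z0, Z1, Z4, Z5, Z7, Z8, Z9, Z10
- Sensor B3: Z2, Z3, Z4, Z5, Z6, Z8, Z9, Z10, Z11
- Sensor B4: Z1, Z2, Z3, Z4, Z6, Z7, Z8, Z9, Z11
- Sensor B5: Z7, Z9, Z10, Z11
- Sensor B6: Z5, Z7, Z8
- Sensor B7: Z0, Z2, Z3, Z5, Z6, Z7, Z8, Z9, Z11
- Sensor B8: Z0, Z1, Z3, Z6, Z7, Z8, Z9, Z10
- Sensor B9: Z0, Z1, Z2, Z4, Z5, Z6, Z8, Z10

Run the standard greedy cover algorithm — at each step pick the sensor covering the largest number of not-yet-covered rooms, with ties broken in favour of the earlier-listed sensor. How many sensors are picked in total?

2

Greedy: pick B1 (covers 10 new) → pick B2 (covers 2 new). Total picks: 2.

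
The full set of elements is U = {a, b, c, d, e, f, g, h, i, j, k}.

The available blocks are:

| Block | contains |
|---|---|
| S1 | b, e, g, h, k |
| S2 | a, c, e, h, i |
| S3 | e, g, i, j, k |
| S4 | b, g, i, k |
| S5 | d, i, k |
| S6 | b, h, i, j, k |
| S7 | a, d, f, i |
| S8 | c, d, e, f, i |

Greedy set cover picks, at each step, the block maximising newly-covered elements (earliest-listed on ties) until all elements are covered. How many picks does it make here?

Greedy: pick S1 (covers 5 new) → pick S7 (covers 4 new) → pick S2 (covers 1 new) → pick S3 (covers 1 new). Total picks: 4.

4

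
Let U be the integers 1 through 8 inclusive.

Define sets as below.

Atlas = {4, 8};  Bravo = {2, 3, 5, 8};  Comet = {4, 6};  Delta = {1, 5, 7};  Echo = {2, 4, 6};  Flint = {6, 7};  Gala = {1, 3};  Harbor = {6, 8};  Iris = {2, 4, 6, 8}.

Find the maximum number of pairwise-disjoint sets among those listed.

Atlas, Flint, Gala are pairwise disjoint (Atlas={4,8}; Flint={6,7}; Gala={1,3}).
Every remaining set overlaps one of these, and no 4 of the listed sets are pairwise disjoint, so 3 is the maximum.

3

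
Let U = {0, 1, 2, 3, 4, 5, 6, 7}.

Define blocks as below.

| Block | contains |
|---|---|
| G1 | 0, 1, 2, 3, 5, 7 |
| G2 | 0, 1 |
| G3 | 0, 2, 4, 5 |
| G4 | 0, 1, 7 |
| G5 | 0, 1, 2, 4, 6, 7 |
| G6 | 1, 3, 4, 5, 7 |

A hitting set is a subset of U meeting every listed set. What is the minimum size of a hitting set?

2

Take H = {0, 5}. Each listed block contains at least one of these, so H is a hitting set of size 2.
No single item lies in every block, so at least 2 are needed and 2 is optimal.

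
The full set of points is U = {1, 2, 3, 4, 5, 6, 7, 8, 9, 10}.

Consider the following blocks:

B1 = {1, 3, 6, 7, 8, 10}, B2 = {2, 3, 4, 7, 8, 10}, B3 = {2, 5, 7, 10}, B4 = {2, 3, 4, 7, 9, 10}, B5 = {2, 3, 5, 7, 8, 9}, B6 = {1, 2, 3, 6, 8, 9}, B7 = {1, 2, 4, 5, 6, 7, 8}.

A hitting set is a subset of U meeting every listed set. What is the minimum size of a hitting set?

H = {2, 10} meets every block (each contains at least one member of H), and |H| = 2.
No single point lies in every block, so at least 2 are needed and 2 is optimal.

2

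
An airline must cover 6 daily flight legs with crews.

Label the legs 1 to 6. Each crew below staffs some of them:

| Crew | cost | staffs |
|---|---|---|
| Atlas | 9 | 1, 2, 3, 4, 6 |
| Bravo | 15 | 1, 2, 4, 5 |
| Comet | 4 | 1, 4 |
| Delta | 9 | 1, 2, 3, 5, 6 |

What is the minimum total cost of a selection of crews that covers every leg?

Comet, Delta together cover every leg (Comet ∪ Delta = {1, 2, 3, 4, 5, 6}); total cost 4 + 9 = 13.
The greedy pick Atlas, Delta costs 18; no covering selection beats 13.

13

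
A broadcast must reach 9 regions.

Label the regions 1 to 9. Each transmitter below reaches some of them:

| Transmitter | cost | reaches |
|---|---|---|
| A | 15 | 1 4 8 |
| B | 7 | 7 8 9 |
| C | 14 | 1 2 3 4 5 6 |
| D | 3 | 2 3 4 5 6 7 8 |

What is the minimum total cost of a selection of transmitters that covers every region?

B, C together cover every region (B ∪ C = {1, 2, 3, 4, 5, 6, 7, 8, 9}); total cost 7 + 14 = 21.
The greedy pick D, B, C costs 24; no covering selection beats 21.

21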